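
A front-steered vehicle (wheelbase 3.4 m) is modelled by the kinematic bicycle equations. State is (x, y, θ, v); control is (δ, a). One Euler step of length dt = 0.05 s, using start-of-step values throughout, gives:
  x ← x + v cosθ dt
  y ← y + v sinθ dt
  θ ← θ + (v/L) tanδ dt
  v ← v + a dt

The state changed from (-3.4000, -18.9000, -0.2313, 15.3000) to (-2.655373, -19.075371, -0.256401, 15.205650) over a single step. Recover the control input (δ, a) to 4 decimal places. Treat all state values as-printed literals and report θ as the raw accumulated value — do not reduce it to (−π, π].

a = (v'−v)/dt = (-0.094350)/0.05 = -1.8870
Δθ = θ'−θ = -0.025101;  (v·dt/L) = 15.3000·0.05/3.4 = 0.225000
tan δ = Δθ·L/(v·dt) = -0.111560  →  δ = -0.1111

δ = -0.1111, a = -1.8870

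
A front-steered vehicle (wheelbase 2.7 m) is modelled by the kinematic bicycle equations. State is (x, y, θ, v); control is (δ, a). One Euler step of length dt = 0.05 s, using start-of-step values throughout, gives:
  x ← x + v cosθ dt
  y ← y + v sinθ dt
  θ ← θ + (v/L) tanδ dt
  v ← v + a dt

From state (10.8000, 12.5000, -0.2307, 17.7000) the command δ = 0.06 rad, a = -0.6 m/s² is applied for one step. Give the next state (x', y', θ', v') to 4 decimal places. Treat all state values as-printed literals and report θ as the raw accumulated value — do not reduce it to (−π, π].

(11.6616, 12.2976, -0.2110, 17.6700)

x' = 10.8000 + 17.7000·cos(-0.2307)·0.05 = 11.6616
y' = 12.5000 + 17.7000·sin(-0.2307)·0.05 = 12.2976
θ' = -0.2307 + (17.7000/2.7)·tan(0.06)·0.05 = -0.2110
v' = 17.7000 − 0.6000·0.05 = 17.6700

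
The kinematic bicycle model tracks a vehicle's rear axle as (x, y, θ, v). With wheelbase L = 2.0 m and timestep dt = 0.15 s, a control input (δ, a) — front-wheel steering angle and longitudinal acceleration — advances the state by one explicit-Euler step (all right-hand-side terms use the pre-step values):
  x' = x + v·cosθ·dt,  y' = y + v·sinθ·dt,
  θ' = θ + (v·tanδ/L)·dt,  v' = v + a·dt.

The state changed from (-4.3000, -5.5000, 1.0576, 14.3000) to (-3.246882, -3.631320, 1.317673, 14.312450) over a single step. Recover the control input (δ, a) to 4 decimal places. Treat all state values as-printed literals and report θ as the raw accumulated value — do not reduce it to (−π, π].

a = (v'−v)/dt = (0.012450)/0.15 = 0.0830
Δθ = θ'−θ = 0.260073;  (v·dt/L) = 14.3000·0.15/2.0 = 1.072500
tan δ = Δθ·L/(v·dt) = 0.242492  →  δ = 0.2379

δ = 0.2379, a = 0.0830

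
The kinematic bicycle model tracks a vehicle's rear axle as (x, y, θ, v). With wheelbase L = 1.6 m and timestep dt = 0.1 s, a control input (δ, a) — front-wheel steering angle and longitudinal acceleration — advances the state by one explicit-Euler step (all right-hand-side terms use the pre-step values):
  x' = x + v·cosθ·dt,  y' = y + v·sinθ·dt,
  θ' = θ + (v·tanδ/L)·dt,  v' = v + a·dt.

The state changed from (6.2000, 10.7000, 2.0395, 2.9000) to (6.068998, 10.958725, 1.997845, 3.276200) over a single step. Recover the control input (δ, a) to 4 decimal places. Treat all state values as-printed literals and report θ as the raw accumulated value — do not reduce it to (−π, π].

a = (v'−v)/dt = (0.376200)/0.1 = 3.7620
Δθ = θ'−θ = -0.041655;  (v·dt/L) = 2.9000·0.1/1.6 = 0.181250
tan δ = Δθ·L/(v·dt) = -0.229821  →  δ = -0.2259

δ = -0.2259, a = 3.7620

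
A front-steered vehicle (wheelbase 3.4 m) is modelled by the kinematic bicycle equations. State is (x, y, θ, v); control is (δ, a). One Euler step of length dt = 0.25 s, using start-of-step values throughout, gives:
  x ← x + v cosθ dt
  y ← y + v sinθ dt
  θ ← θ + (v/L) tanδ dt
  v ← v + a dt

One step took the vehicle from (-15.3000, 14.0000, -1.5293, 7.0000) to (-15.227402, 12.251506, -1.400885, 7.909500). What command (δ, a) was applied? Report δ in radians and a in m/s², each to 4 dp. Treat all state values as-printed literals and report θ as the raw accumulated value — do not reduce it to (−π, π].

a = (v'−v)/dt = (0.909500)/0.25 = 3.6380
Δθ = θ'−θ = 0.128415;  (v·dt/L) = 7.0000·0.25/3.4 = 0.514706
tan δ = Δθ·L/(v·dt) = 0.249492  →  δ = 0.2445

δ = 0.2445, a = 3.6380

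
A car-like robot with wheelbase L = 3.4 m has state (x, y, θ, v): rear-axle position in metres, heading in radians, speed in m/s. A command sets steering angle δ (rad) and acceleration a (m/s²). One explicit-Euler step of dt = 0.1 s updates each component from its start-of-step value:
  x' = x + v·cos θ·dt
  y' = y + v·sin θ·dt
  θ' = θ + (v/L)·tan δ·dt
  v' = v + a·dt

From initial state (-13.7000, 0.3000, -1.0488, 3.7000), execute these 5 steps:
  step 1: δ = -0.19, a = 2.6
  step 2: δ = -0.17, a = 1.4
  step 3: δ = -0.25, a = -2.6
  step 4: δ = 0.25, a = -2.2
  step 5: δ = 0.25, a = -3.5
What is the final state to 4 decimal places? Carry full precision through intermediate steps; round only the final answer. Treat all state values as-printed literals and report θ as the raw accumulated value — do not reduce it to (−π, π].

(-12.8016, -1.3985, -1.0645, 3.2700)

after step 1 (δ=-0.19, a=2.6): (-13.515514, -0.020725, -1.069729, 3.960000)
after step 2 (δ=-0.17, a=1.4): (-13.325290, -0.368045, -1.089722, 4.100000)
after step 3 (δ=-0.25, a=-2.6): (-13.135570, -0.731510, -1.120513, 3.840000)
after step 4 (δ=0.25, a=-2.2): (-12.968446, -1.077234, -1.091675, 3.620000)
after step 5 (δ=0.25, a=-3.5): (-12.801564, -1.398473, -1.064488, 3.270000)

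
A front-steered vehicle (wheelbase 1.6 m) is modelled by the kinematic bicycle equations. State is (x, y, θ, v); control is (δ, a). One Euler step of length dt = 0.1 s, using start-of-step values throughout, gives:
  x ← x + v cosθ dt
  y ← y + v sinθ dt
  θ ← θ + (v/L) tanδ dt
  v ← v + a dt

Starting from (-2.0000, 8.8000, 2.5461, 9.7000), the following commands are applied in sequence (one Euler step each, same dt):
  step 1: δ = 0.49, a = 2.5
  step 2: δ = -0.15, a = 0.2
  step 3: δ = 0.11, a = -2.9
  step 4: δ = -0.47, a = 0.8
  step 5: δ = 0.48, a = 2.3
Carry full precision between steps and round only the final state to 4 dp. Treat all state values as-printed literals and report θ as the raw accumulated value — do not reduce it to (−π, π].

after step 1 (δ=0.49, a=2.5): (-2.803036, 9.344089, 2.869467, 9.950000)
after step 2 (δ=-0.15, a=0.2): (-3.761422, 9.611525, 2.775479, 9.970000)
after step 3 (δ=0.11, a=-2.9): (-4.692346, 9.968440, 2.844301, 9.680000)
after step 4 (δ=-0.47, a=0.8): (-5.617883, 10.251998, 2.536982, 9.760000)
after step 5 (δ=0.48, a=2.3): (-6.420861, 10.806798, 2.854554, 9.990000)

(-6.4209, 10.8068, 2.8546, 9.9900)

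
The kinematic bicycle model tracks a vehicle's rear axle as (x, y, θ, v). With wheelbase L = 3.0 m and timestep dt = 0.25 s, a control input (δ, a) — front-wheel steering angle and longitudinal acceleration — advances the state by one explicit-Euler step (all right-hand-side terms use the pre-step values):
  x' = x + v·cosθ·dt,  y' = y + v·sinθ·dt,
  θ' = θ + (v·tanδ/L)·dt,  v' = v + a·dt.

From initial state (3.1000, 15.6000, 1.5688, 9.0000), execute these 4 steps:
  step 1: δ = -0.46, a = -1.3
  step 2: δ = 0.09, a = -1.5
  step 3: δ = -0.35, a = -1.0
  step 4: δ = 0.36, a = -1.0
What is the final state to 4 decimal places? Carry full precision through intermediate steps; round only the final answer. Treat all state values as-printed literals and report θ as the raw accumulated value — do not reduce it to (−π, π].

(5.5961, 23.5505, 1.2625, 7.8000)

after step 1 (δ=-0.46, a=-1.3): (3.104492, 17.849996, 1.197213, 8.675000)
after step 2 (δ=0.09, a=-1.5): (3.895985, 19.869158, 1.262452, 8.300000)
after step 3 (δ=-0.35, a=-1.0): (4.525708, 21.846295, 1.009974, 8.050000)
after step 4 (δ=0.36, a=-1.0): (5.596122, 23.550517, 1.262478, 7.800000)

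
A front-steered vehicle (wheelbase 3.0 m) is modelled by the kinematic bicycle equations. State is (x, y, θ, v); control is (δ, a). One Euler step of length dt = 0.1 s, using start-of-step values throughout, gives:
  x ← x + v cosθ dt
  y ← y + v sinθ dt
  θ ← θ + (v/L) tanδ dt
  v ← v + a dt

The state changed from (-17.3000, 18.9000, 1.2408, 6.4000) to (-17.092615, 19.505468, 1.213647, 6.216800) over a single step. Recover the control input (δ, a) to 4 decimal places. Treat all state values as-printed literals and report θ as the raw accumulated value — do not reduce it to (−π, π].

δ = -0.1266, a = -1.8320

a = (v'−v)/dt = (-0.183200)/0.1 = -1.8320
Δθ = θ'−θ = -0.027153;  (v·dt/L) = 6.4000·0.1/3.0 = 0.213333
tan δ = Δθ·L/(v·dt) = -0.127280  →  δ = -0.1266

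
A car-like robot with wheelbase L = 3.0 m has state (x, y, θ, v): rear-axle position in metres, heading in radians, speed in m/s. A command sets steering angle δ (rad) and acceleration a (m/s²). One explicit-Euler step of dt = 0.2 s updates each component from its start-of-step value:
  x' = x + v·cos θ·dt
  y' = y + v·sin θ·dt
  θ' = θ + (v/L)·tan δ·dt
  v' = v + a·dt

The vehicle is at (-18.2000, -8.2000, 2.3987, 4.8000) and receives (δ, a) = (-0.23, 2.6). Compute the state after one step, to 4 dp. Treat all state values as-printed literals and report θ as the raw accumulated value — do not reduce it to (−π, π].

(-18.9071, -7.5506, 2.3238, 5.3200)

x' = -18.2000 + 4.8000·cos(2.3987)·0.2 = -18.9071
y' = -8.2000 + 4.8000·sin(2.3987)·0.2 = -7.5506
θ' = 2.3987 + (4.8000/3.0)·tan(-0.23)·0.2 = 2.3238
v' = 4.8000 + 2.6000·0.2 = 5.3200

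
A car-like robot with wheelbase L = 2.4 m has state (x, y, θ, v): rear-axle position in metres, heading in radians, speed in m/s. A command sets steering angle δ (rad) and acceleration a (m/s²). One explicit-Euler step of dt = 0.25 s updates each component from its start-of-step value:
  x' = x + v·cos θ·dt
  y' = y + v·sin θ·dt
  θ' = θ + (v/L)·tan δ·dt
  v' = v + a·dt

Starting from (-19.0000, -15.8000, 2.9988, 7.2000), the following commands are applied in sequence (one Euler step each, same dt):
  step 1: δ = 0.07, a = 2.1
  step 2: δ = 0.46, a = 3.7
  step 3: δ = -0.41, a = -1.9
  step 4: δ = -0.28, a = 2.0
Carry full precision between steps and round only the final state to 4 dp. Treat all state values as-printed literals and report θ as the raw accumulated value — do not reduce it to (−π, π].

after step 1 (δ=0.07, a=2.1): (-20.781680, -15.543846, 3.051386, 7.725000)
after step 2 (δ=0.46, a=3.7): (-22.705078, -15.369870, 3.450067, 8.650000)
after step 3 (δ=-0.41, a=-1.9): (-24.765503, -16.026417, 3.058447, 8.175000)
after step 4 (δ=-0.28, a=2.0): (-26.802193, -15.856683, 2.813576, 8.675000)

(-26.8022, -15.8567, 2.8136, 8.6750)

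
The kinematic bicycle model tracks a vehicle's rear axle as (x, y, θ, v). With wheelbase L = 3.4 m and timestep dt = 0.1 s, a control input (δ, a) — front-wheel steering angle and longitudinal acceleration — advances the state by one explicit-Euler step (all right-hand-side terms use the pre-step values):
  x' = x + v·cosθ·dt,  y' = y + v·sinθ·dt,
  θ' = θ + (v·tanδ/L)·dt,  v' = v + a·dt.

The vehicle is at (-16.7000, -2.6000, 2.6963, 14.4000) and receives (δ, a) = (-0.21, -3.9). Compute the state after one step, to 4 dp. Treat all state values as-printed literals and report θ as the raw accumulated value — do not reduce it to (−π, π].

x' = -16.7000 + 14.4000·cos(2.6963)·0.1 = -17.9996
y' = -2.6000 + 14.4000·sin(2.6963)·0.1 = -1.9798
θ' = 2.6963 + (14.4000/3.4)·tan(-0.21)·0.1 = 2.6060
v' = 14.4000 − 3.9000·0.1 = 14.0100

(-17.9996, -1.9798, 2.6060, 14.0100)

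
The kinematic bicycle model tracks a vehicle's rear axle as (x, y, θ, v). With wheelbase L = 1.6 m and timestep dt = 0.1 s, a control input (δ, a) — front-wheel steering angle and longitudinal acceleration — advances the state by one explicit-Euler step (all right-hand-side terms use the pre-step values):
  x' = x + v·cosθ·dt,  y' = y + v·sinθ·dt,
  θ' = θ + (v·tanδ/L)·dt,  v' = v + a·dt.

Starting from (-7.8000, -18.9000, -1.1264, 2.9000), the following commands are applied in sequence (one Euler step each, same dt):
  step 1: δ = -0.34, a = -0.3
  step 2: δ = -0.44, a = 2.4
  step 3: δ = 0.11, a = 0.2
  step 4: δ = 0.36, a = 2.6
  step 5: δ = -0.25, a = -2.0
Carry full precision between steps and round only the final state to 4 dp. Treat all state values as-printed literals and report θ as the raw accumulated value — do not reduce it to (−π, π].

(-7.2513, -20.3366, -1.2340, 3.1900)

after step 1 (δ=-0.34, a=-0.3): (-7.675325, -19.161832, -1.190515, 2.870000)
after step 2 (δ=-0.44, a=2.4): (-7.568796, -19.428329, -1.274961, 3.110000)
after step 3 (δ=0.11, a=0.2): (-7.478127, -19.725819, -1.253493, 3.130000)
after step 4 (δ=0.36, a=2.6): (-7.380470, -20.023194, -1.179859, 3.390000)
after step 5 (δ=-0.25, a=-2.0): (-7.251292, -20.336617, -1.233960, 3.190000)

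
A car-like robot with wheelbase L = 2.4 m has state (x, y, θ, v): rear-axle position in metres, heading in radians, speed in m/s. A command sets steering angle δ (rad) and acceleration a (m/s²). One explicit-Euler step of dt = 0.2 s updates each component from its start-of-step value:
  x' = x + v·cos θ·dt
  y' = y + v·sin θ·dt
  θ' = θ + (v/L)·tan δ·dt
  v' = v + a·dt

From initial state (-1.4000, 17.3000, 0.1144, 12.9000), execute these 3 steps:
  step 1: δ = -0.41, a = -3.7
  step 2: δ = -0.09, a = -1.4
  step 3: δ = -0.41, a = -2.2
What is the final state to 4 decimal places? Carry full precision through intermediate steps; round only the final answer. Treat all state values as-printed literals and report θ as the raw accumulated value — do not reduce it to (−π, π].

(5.5907, 15.7329, -0.8746, 11.4400)

after step 1 (δ=-0.41, a=-3.7): (1.163136, 17.594509, -0.352829, 12.160000)
after step 2 (δ=-0.09, a=-1.4): (3.445322, 16.754123, -0.444276, 11.880000)
after step 3 (δ=-0.41, a=-2.2): (5.590665, 15.732908, -0.874560, 11.440000)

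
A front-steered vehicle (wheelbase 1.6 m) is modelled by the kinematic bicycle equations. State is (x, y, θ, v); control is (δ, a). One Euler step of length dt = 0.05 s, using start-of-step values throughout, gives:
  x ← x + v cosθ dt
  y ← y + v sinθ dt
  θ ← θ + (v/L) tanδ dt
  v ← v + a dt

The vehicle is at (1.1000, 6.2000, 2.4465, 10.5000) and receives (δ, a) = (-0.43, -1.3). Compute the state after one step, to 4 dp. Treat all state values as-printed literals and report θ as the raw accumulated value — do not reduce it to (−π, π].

(0.6968, 6.5362, 2.2960, 10.4350)

x' = 1.1000 + 10.5000·cos(2.4465)·0.05 = 0.6968
y' = 6.2000 + 10.5000·sin(2.4465)·0.05 = 6.5362
θ' = 2.4465 + (10.5000/1.6)·tan(-0.43)·0.05 = 2.2960
v' = 10.5000 − 1.3000·0.05 = 10.4350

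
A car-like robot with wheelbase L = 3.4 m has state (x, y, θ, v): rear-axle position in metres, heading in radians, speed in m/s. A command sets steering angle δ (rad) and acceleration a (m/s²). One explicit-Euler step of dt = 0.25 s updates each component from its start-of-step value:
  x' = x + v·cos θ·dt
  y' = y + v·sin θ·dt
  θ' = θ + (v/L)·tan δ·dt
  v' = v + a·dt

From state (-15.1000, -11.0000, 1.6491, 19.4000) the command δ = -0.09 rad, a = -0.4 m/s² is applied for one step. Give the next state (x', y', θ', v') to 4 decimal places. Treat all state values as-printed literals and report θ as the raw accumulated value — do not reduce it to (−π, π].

x' = -15.1000 + 19.4000·cos(1.6491)·0.25 = -15.4794
y' = -11.0000 + 19.4000·sin(1.6491)·0.25 = -6.1649
θ' = 1.6491 + (19.4000/3.4)·tan(-0.09)·0.25 = 1.5204
v' = 19.4000 − 0.4000·0.25 = 19.3000

(-15.4794, -6.1649, 1.5204, 19.3000)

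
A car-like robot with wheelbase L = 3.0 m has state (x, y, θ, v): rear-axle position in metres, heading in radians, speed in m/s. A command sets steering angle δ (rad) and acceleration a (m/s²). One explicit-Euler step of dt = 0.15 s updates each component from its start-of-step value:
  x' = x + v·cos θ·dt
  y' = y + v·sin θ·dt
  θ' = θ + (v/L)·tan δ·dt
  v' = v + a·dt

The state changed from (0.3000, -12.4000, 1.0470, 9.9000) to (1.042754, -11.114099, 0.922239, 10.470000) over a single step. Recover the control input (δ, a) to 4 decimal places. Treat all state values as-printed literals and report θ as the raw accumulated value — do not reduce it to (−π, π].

a = (v'−v)/dt = (0.570000)/0.15 = 3.8000
Δθ = θ'−θ = -0.124761;  (v·dt/L) = 9.9000·0.15/3.0 = 0.495000
tan δ = Δθ·L/(v·dt) = -0.252042  →  δ = -0.2469

δ = -0.2469, a = 3.8000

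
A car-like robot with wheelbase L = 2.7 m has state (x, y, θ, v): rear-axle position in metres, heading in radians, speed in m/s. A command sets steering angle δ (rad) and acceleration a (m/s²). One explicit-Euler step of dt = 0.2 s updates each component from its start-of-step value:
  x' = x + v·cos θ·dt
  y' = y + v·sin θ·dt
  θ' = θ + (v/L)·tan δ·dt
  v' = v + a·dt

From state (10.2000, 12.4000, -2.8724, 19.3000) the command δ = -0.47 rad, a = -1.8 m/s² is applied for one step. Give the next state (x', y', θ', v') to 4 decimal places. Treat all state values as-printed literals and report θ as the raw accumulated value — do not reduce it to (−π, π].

x' = 10.2000 + 19.3000·cos(-2.8724)·0.2 = 6.4790
y' = 12.4000 + 19.3000·sin(-2.8724)·0.2 = 11.3734
θ' = -2.8724 + (19.3000/2.7)·tan(-0.47)·0.2 = -3.5986
v' = 19.3000 − 1.8000·0.2 = 18.9400

(6.4790, 11.3734, -3.5986, 18.9400)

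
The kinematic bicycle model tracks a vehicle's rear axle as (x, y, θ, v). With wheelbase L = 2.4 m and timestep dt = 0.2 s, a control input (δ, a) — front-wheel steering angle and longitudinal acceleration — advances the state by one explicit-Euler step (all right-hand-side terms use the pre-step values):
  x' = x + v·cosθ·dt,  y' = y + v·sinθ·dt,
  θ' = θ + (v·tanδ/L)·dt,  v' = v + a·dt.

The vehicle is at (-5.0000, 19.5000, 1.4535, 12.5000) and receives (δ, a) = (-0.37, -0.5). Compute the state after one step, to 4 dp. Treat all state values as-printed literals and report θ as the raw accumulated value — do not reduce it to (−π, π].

x' = -5.0000 + 12.5000·cos(1.4535)·0.2 = -4.7074
y' = 19.5000 + 12.5000·sin(1.4535)·0.2 = 21.9828
θ' = 1.4535 + (12.5000/2.4)·tan(-0.37)·0.2 = 1.0495
v' = 12.5000 − 0.5000·0.2 = 12.4000

(-4.7074, 21.9828, 1.0495, 12.4000)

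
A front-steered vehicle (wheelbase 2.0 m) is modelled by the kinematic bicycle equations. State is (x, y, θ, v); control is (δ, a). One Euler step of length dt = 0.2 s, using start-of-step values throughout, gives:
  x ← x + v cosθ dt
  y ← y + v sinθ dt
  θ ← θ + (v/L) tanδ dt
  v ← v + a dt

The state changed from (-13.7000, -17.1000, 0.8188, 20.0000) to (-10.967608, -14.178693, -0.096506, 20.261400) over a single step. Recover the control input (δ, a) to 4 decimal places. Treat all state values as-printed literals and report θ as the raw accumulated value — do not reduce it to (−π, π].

δ = -0.4292, a = 1.3070

a = (v'−v)/dt = (0.261400)/0.2 = 1.3070
Δθ = θ'−θ = -0.915306;  (v·dt/L) = 20.0000·0.2/2.0 = 2.000000
tan δ = Δθ·L/(v·dt) = -0.457653  →  δ = -0.4292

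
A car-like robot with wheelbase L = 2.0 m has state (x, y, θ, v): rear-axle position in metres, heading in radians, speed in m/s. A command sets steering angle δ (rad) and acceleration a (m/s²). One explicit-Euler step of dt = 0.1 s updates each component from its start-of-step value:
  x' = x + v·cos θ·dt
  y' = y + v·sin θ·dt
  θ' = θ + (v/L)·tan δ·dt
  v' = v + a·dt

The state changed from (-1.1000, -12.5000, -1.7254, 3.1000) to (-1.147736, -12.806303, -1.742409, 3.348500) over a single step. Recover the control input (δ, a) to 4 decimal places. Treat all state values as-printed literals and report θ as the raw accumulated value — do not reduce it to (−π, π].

a = (v'−v)/dt = (0.248500)/0.1 = 2.4850
Δθ = θ'−θ = -0.017009;  (v·dt/L) = 3.1000·0.1/2.0 = 0.155000
tan δ = Δθ·L/(v·dt) = -0.109735  →  δ = -0.1093

δ = -0.1093, a = 2.4850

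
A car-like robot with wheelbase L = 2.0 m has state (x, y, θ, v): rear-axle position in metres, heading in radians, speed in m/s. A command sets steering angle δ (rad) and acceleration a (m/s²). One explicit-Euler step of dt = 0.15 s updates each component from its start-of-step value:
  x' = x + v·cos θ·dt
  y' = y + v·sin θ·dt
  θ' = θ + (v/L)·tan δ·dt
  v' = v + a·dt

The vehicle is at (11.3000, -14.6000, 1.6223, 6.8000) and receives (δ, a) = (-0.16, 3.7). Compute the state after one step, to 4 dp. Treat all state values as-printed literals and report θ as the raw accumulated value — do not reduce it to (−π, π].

(11.2475, -13.5814, 1.5400, 7.3550)

x' = 11.3000 + 6.8000·cos(1.6223)·0.15 = 11.2475
y' = -14.6000 + 6.8000·sin(1.6223)·0.15 = -13.5814
θ' = 1.6223 + (6.8000/2.0)·tan(-0.16)·0.15 = 1.5400
v' = 6.8000 + 3.7000·0.15 = 7.3550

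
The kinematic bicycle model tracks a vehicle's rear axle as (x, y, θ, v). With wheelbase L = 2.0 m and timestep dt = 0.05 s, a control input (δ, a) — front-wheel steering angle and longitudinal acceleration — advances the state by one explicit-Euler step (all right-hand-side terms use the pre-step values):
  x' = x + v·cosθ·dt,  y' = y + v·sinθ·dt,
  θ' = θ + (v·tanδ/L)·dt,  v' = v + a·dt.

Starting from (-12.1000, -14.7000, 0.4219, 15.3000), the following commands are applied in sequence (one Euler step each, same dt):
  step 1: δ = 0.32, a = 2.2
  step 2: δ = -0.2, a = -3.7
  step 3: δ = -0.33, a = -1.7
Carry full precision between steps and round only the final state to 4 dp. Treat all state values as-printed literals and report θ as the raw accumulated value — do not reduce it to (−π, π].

(-10.0662, -13.6397, 0.3402, 15.1400)

after step 1 (δ=0.32, a=2.2): (-11.402081, -14.386737, 0.548656, 15.410000)
after step 2 (δ=-0.2, a=-3.7): (-10.744670, -13.984889, 0.470562, 15.225000)
after step 3 (δ=-0.33, a=-1.7): (-10.066158, -13.639748, 0.340189, 15.140000)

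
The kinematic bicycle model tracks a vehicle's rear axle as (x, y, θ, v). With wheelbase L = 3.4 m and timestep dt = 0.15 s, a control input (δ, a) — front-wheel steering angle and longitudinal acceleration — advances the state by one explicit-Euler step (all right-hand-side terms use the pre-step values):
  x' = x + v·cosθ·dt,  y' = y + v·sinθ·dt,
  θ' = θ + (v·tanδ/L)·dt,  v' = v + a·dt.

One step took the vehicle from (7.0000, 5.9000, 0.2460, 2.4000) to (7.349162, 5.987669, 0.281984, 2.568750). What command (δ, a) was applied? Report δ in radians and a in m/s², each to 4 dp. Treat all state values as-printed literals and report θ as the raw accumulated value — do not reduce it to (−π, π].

δ = 0.3276, a = 1.1250

a = (v'−v)/dt = (0.168750)/0.15 = 1.1250
Δθ = θ'−θ = 0.035984;  (v·dt/L) = 2.4000·0.15/3.4 = 0.105882
tan δ = Δθ·L/(v·dt) = 0.339849  →  δ = 0.3276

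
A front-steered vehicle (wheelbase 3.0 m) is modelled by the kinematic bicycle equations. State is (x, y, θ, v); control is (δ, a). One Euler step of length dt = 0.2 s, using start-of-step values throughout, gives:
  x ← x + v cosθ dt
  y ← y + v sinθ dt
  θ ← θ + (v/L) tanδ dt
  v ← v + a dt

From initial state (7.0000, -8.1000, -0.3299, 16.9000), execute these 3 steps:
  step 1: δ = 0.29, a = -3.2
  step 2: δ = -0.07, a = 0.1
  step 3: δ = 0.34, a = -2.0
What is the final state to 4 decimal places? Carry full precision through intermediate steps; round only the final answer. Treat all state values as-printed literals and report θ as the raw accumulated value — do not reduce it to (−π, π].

after step 1 (δ=0.29, a=-3.2): (10.197733, -9.194946, 0.006312, 16.260000)
after step 2 (δ=-0.07, a=0.1): (13.449668, -9.174420, -0.069692, 16.280000)
after step 3 (δ=0.34, a=-2.0): (16.697764, -9.401155, 0.314230, 15.880000)

(16.6978, -9.4012, 0.3142, 15.8800)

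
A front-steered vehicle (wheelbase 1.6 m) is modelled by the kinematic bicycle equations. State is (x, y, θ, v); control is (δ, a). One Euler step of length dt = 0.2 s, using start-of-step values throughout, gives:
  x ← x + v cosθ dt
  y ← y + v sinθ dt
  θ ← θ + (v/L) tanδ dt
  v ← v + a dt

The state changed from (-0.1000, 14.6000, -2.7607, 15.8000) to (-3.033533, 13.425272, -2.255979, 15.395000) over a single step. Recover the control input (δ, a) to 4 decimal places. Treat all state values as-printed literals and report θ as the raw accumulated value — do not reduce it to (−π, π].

a = (v'−v)/dt = (-0.405000)/0.2 = -2.0250
Δθ = θ'−θ = 0.504721;  (v·dt/L) = 15.8000·0.2/1.6 = 1.975000
tan δ = Δθ·L/(v·dt) = 0.255555  →  δ = 0.2502

δ = 0.2502, a = -2.0250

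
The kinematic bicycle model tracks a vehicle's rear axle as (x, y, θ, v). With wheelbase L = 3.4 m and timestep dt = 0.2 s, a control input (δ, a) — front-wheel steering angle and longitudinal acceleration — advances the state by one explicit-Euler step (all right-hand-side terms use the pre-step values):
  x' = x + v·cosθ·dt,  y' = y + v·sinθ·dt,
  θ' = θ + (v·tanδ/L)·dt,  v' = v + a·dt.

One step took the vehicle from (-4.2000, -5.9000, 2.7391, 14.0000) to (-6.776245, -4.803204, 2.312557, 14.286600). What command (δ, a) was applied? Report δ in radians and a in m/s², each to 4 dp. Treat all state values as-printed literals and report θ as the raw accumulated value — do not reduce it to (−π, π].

a = (v'−v)/dt = (0.286600)/0.2 = 1.4330
Δθ = θ'−θ = -0.426543;  (v·dt/L) = 14.0000·0.2/3.4 = 0.823529
tan δ = Δθ·L/(v·dt) = -0.517945  →  δ = -0.4779

δ = -0.4779, a = 1.4330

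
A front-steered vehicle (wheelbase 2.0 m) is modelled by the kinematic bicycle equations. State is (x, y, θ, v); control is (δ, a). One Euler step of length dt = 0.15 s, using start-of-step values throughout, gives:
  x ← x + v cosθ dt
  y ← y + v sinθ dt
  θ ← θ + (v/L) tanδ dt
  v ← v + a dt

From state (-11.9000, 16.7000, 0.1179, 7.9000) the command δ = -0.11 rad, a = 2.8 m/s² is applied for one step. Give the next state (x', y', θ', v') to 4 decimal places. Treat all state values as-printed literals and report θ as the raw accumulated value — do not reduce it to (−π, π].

x' = -11.9000 + 7.9000·cos(0.1179)·0.15 = -10.7232
y' = 16.7000 + 7.9000·sin(0.1179)·0.15 = 16.8394
θ' = 0.1179 + (7.9000/2.0)·tan(-0.11)·0.15 = 0.0525
v' = 7.9000 + 2.8000·0.15 = 8.3200

(-10.7232, 16.8394, 0.0525, 8.3200)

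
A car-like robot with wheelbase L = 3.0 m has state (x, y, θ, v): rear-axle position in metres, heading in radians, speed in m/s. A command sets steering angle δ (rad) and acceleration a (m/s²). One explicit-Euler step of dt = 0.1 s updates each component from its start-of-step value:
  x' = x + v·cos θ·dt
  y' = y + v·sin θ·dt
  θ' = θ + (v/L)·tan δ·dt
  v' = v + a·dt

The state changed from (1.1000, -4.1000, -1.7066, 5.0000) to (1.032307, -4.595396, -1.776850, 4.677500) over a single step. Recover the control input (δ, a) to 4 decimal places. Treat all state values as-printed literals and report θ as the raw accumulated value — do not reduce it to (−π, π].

a = (v'−v)/dt = (-0.322500)/0.1 = -3.2250
Δθ = θ'−θ = -0.070250;  (v·dt/L) = 5.0000·0.1/3.0 = 0.166667
tan δ = Δθ·L/(v·dt) = -0.421500  →  δ = -0.3989

δ = -0.3989, a = -3.2250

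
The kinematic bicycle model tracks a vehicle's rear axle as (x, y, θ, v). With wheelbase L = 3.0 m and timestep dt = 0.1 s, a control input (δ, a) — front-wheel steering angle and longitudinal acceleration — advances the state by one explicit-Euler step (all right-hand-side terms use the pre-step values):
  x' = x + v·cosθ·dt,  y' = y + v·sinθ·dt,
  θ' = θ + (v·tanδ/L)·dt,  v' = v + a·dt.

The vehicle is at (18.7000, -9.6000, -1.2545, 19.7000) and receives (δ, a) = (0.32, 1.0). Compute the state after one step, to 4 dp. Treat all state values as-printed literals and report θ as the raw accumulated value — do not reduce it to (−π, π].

(19.3128, -11.4723, -1.0369, 19.8000)

x' = 18.7000 + 19.7000·cos(-1.2545)·0.1 = 19.3128
y' = -9.6000 + 19.7000·sin(-1.2545)·0.1 = -11.4723
θ' = -1.2545 + (19.7000/3.0)·tan(0.32)·0.1 = -1.0369
v' = 19.7000 + 1.0000·0.1 = 19.8000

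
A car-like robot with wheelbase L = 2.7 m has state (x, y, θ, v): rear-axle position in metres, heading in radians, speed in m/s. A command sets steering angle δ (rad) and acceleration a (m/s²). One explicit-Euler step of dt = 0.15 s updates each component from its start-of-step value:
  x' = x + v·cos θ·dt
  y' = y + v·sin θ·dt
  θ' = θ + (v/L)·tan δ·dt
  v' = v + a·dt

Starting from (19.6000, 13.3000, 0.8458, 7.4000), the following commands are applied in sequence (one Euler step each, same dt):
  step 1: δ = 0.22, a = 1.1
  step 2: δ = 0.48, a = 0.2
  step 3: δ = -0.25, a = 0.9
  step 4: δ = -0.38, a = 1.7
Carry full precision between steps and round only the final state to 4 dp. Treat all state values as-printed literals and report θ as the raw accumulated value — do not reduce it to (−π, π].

after step 1 (δ=0.22, a=1.1): (20.336077, 14.130837, 0.937732, 7.565000)
after step 2 (δ=0.48, a=0.2): (21.007415, 15.045694, 1.156534, 7.595000)
after step 3 (δ=-0.25, a=0.9): (21.465981, 16.088578, 1.048793, 7.730000)
after step 4 (δ=-0.38, a=1.7): (22.044128, 17.093659, 0.877268, 7.985000)

(22.0441, 17.0937, 0.8773, 7.9850)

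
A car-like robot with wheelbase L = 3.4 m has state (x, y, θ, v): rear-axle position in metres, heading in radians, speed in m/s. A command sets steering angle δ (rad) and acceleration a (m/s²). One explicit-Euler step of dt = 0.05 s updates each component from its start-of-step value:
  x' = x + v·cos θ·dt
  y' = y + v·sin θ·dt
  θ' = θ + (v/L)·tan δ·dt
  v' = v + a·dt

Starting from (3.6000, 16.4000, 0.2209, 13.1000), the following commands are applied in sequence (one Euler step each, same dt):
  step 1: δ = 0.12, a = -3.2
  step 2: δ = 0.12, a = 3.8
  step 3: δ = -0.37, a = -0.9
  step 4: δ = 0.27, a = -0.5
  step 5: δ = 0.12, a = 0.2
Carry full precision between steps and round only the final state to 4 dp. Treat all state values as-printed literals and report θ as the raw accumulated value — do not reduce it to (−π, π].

(6.7758, 17.1568, 0.2686, 13.0700)

after step 1 (δ=0.12, a=-3.2): (4.239084, 16.543516, 0.244129, 12.940000)
after step 2 (δ=0.12, a=3.8): (4.866899, 16.699903, 0.267075, 13.130000)
after step 3 (δ=-0.37, a=-0.9): (5.500124, 16.873161, 0.192183, 13.085000)
after step 4 (δ=0.27, a=-0.5): (6.142329, 16.998124, 0.245439, 13.060000)
after step 5 (δ=0.12, a=0.2): (6.775759, 17.156791, 0.268597, 13.070000)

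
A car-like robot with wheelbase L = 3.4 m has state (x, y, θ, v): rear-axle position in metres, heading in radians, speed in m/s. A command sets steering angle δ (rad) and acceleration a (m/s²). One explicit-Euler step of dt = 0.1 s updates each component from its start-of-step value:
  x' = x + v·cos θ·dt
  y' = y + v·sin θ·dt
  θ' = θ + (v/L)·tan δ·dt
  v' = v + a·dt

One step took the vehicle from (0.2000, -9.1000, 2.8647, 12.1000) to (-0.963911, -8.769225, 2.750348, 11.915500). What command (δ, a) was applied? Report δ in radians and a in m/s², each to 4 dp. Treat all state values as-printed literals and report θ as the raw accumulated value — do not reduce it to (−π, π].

δ = -0.3109, a = -1.8450

a = (v'−v)/dt = (-0.184500)/0.1 = -1.8450
Δθ = θ'−θ = -0.114352;  (v·dt/L) = 12.1000·0.1/3.4 = 0.355882
tan δ = Δθ·L/(v·dt) = -0.321320  →  δ = -0.3109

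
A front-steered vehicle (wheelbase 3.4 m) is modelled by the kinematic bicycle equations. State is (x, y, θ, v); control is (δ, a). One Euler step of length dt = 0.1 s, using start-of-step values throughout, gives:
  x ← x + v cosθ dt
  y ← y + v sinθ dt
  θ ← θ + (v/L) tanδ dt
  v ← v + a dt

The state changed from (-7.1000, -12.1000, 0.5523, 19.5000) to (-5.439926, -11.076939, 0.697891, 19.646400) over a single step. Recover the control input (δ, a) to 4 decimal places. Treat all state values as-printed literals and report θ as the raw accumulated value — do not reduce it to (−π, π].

δ = 0.2486, a = 1.4640

a = (v'−v)/dt = (0.146400)/0.1 = 1.4640
Δθ = θ'−θ = 0.145591;  (v·dt/L) = 19.5000·0.1/3.4 = 0.573529
tan δ = Δθ·L/(v·dt) = 0.253851  →  δ = 0.2486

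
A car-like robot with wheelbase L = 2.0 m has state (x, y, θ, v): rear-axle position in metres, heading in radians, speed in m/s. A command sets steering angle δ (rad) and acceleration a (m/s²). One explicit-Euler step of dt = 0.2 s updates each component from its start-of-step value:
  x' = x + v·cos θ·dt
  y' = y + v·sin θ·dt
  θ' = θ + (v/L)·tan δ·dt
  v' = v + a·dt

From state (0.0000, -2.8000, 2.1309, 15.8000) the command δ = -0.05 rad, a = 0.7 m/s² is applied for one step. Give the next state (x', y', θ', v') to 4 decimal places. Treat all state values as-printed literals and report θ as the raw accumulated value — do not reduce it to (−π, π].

x' = 0.0000 + 15.8000·cos(2.1309)·0.2 = -1.6788
y' = -2.8000 + 15.8000·sin(2.1309)·0.2 = -0.1228
θ' = 2.1309 + (15.8000/2.0)·tan(-0.05)·0.2 = 2.0518
v' = 15.8000 + 0.7000·0.2 = 15.9400

(-1.6788, -0.1228, 2.0518, 15.9400)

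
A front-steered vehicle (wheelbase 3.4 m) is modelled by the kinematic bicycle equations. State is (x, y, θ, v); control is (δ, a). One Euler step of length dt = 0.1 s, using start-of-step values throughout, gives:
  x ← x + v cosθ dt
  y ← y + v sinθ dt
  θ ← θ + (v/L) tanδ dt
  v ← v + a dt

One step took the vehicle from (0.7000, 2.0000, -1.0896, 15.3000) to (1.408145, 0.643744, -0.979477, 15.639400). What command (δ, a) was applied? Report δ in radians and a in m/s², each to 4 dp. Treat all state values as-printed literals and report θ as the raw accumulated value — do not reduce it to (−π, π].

δ = 0.2400, a = 3.3940

a = (v'−v)/dt = (0.339400)/0.1 = 3.3940
Δθ = θ'−θ = 0.110123;  (v·dt/L) = 15.3000·0.1/3.4 = 0.450000
tan δ = Δθ·L/(v·dt) = 0.244718  →  δ = 0.2400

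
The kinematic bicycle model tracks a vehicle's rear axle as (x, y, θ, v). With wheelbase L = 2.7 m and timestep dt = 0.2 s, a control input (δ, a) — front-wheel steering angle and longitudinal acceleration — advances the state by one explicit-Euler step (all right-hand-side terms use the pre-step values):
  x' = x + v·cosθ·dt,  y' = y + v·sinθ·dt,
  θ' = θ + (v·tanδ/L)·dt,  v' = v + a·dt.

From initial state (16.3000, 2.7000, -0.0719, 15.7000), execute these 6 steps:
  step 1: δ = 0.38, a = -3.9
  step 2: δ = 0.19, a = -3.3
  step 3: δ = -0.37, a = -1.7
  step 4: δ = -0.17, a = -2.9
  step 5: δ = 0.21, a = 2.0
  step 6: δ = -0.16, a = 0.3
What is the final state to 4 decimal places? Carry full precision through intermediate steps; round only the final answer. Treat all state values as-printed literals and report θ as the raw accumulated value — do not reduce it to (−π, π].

after step 1 (δ=0.38, a=-3.9): (19.431887, 2.474428, 0.392602, 14.920000)
after step 2 (δ=0.19, a=-3.3): (22.188854, 3.616089, 0.605151, 14.260000)
after step 3 (δ=-0.37, a=-1.7): (24.534385, 5.238553, 0.195453, 13.920000)
after step 4 (δ=-0.17, a=-2.9): (27.265377, 5.779236, 0.018456, 13.340000)
after step 5 (δ=0.21, a=2.0): (29.932923, 5.828472, 0.229072, 13.740000)
after step 6 (δ=-0.16, a=0.3): (32.609138, 6.452471, 0.064823, 13.800000)

(32.6091, 6.4525, 0.0648, 13.8000)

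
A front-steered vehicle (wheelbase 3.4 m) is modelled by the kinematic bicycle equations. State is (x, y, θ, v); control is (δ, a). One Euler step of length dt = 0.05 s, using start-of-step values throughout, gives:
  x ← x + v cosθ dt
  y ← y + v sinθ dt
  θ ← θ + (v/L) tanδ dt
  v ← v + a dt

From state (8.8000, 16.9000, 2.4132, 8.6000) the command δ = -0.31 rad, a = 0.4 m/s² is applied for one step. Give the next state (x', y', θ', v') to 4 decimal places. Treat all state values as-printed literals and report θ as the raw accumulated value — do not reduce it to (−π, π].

(8.4791, 17.1862, 2.3727, 8.6200)

x' = 8.8000 + 8.6000·cos(2.4132)·0.05 = 8.4791
y' = 16.9000 + 8.6000·sin(2.4132)·0.05 = 17.1862
θ' = 2.4132 + (8.6000/3.4)·tan(-0.31)·0.05 = 2.3727
v' = 8.6000 + 0.4000·0.05 = 8.6200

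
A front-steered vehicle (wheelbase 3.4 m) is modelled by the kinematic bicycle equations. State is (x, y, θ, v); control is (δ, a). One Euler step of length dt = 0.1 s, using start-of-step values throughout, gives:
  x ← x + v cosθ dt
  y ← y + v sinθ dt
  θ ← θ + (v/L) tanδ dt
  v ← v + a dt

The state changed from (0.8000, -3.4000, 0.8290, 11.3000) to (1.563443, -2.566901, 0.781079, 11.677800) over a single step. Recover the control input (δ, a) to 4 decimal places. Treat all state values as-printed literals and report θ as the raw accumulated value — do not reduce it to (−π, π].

a = (v'−v)/dt = (0.377800)/0.1 = 3.7780
Δθ = θ'−θ = -0.047921;  (v·dt/L) = 11.3000·0.1/3.4 = 0.332353
tan δ = Δθ·L/(v·dt) = -0.144187  →  δ = -0.1432

δ = -0.1432, a = 3.7780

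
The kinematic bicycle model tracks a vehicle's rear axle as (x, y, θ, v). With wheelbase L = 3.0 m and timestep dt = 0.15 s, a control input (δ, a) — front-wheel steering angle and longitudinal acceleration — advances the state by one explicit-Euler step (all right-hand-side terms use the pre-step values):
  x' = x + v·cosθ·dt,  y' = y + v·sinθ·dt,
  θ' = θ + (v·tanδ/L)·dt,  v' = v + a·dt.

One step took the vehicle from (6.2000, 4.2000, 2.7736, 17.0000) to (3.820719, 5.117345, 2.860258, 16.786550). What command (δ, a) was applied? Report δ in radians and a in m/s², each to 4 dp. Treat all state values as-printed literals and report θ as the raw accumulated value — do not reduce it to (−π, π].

a = (v'−v)/dt = (-0.213450)/0.15 = -1.4230
Δθ = θ'−θ = 0.086658;  (v·dt/L) = 17.0000·0.15/3.0 = 0.850000
tan δ = Δθ·L/(v·dt) = 0.101951  →  δ = 0.1016

δ = 0.1016, a = -1.4230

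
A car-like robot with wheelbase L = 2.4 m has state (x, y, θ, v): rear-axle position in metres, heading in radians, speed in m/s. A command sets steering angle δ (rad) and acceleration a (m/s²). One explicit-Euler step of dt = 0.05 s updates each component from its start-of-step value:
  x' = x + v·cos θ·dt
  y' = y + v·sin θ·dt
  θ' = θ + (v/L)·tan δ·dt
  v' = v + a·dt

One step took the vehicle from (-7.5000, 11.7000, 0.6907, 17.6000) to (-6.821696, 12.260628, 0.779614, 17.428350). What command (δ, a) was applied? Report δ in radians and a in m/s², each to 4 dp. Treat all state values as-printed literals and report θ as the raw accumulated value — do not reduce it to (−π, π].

a = (v'−v)/dt = (-0.171650)/0.05 = -3.4330
Δθ = θ'−θ = 0.088914;  (v·dt/L) = 17.6000·0.05/2.4 = 0.366667
tan δ = Δθ·L/(v·dt) = 0.242493  →  δ = 0.2379

δ = 0.2379, a = -3.4330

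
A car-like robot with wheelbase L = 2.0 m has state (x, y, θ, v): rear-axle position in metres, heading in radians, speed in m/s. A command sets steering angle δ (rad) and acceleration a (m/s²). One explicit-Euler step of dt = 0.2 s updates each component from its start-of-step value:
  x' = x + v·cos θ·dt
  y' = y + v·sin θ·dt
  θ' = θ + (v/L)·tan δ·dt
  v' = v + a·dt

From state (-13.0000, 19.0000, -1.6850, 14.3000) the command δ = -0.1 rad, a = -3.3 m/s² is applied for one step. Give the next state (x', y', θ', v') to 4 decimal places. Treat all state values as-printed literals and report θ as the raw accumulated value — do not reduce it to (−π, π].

x' = -13.0000 + 14.3000·cos(-1.6850)·0.2 = -13.3259
y' = 19.0000 + 14.3000·sin(-1.6850)·0.2 = 16.1586
θ' = -1.6850 + (14.3000/2.0)·tan(-0.1)·0.2 = -1.8285
v' = 14.3000 − 3.3000·0.2 = 13.6400

(-13.3259, 16.1586, -1.8285, 13.6400)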